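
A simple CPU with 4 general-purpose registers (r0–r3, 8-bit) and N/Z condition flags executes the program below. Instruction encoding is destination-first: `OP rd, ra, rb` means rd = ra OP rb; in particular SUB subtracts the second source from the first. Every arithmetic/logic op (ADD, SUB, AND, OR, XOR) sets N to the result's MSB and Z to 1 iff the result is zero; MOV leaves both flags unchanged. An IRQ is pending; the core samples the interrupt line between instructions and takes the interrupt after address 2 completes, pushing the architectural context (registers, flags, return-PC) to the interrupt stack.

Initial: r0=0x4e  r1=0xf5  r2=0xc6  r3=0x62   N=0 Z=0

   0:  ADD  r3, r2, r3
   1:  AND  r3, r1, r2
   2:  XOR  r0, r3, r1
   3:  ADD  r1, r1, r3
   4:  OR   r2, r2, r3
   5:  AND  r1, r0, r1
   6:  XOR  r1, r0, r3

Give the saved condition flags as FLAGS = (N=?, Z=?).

after  0: r0=0x4e r1=0xf5 r2=0xc6 r3=0x28  N=0 Z=0
after  1: r0=0x4e r1=0xf5 r2=0xc6 r3=0xc4  N=1 Z=0
after  2: r0=0x31 r1=0xf5 r2=0xc6 r3=0xc4  N=0 Z=0
-- IRQ taken; context saved, return-PC = 3 --

FLAGS = (N=0, Z=0)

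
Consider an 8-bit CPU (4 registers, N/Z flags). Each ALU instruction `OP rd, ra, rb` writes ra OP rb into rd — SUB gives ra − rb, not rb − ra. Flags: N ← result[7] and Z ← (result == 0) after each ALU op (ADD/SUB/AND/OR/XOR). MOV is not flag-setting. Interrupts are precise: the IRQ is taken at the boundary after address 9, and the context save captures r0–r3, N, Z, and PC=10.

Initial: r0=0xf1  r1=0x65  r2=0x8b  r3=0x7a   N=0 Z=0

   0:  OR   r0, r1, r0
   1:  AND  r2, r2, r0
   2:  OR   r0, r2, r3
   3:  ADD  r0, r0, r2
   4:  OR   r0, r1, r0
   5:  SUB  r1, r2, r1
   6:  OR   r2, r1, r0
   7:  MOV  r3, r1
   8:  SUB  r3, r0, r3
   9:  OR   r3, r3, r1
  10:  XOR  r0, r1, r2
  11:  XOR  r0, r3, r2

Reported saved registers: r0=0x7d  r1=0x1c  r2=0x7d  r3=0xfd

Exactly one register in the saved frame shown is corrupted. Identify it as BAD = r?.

BAD = r3

after  0: r0=0xf5 r1=0x65 r2=0x8b r3=0x7a  N=1 Z=0
after  1: r0=0xf5 r1=0x65 r2=0x81 r3=0x7a  N=1 Z=0
after  2: r0=0xfb r1=0x65 r2=0x81 r3=0x7a  N=1 Z=0
after  3: r0=0x7c r1=0x65 r2=0x81 r3=0x7a  N=0 Z=0
after  4: r0=0x7d r1=0x65 r2=0x81 r3=0x7a  N=0 Z=0
after  5: r0=0x7d r1=0x1c r2=0x81 r3=0x7a  N=0 Z=0
after  6: r0=0x7d r1=0x1c r2=0x7d r3=0x7a  N=0 Z=0
after  7: r0=0x7d r1=0x1c r2=0x7d r3=0x1c  N=0 Z=0
after  8: r0=0x7d r1=0x1c r2=0x7d r3=0x61  N=0 Z=0
after  9: r0=0x7d r1=0x1c r2=0x7d r3=0x7d  N=0 Z=0
-- IRQ taken; context saved, return-PC = 10 --
mismatch: r3: reported 0xfd vs actual 0x7d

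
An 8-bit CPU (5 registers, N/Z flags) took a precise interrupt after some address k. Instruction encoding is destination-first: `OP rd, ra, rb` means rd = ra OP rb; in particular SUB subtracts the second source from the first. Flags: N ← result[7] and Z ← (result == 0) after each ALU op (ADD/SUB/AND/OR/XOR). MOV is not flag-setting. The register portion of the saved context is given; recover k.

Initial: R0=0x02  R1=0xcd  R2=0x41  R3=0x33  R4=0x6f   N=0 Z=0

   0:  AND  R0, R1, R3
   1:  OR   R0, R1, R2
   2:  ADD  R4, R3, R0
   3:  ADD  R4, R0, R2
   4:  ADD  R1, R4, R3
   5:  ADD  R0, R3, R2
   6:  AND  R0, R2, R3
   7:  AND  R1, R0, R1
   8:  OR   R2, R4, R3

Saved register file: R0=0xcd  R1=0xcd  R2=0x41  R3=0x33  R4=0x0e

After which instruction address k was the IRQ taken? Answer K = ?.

after  0: R0=0x01 R1=0xcd R2=0x41 R3=0x33 R4=0x6f  N=0 Z=0
after  1: R0=0xcd R1=0xcd R2=0x41 R3=0x33 R4=0x6f  N=1 Z=0
after  2: R0=0xcd R1=0xcd R2=0x41 R3=0x33 R4=0x00  N=0 Z=1
after  3: R0=0xcd R1=0xcd R2=0x41 R3=0x33 R4=0x0e  N=0 Z=0
-- IRQ taken; context saved, return-PC = 4 --

K = 3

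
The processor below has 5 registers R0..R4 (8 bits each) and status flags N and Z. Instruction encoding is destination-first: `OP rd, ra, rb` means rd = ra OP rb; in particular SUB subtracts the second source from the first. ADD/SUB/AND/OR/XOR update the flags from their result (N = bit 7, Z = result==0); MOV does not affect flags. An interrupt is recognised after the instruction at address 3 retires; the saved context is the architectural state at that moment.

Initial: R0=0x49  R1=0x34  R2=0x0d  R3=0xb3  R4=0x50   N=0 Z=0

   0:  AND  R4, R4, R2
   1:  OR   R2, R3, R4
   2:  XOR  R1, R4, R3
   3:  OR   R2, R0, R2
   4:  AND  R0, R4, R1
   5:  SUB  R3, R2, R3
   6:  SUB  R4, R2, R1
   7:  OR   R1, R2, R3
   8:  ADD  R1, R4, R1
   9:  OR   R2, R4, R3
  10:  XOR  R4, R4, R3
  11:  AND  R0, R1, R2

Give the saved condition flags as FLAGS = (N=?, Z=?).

FLAGS = (N=1, Z=0)

after  0: R0=0x49 R1=0x34 R2=0x0d R3=0xb3 R4=0x00  N=0 Z=1
after  1: R0=0x49 R1=0x34 R2=0xb3 R3=0xb3 R4=0x00  N=1 Z=0
after  2: R0=0x49 R1=0xb3 R2=0xb3 R3=0xb3 R4=0x00  N=1 Z=0
after  3: R0=0x49 R1=0xb3 R2=0xfb R3=0xb3 R4=0x00  N=1 Z=0
-- IRQ taken; context saved, return-PC = 4 --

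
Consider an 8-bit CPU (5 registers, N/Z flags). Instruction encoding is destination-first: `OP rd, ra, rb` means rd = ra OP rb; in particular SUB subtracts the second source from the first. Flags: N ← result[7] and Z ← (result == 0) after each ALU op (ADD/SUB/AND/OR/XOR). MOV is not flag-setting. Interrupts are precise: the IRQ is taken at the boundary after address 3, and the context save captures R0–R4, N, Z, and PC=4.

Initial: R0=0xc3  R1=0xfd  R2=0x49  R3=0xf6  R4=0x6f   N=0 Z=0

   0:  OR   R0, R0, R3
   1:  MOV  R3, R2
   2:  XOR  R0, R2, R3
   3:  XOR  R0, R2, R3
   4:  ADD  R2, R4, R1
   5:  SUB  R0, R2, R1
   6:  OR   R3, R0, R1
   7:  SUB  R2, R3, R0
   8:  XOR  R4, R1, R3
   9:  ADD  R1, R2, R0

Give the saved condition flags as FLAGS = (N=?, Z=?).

FLAGS = (N=0, Z=1)

after  0: R0=0xf7 R1=0xfd R2=0x49 R3=0xf6 R4=0x6f  N=1 Z=0
after  1: R0=0xf7 R1=0xfd R2=0x49 R3=0x49 R4=0x6f  N=1 Z=0
after  2: R0=0x00 R1=0xfd R2=0x49 R3=0x49 R4=0x6f  N=0 Z=1
after  3: R0=0x00 R1=0xfd R2=0x49 R3=0x49 R4=0x6f  N=0 Z=1
-- IRQ taken; context saved, return-PC = 4 --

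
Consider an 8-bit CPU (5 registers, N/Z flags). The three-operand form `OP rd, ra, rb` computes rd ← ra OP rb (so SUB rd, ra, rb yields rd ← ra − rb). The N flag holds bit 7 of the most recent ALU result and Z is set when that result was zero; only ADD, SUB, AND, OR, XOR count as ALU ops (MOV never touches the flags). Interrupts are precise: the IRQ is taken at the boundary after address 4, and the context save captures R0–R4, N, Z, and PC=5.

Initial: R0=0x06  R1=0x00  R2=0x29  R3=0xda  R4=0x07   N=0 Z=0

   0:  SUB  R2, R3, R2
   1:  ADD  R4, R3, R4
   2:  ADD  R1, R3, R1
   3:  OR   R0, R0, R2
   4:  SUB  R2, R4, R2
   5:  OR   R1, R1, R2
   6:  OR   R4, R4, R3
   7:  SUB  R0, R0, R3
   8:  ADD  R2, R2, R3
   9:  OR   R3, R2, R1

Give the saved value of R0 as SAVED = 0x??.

SAVED = 0xb7

after  0: R0=0x06 R1=0x00 R2=0xb1 R3=0xda R4=0x07  N=1 Z=0
after  1: R0=0x06 R1=0x00 R2=0xb1 R3=0xda R4=0xe1  N=1 Z=0
after  2: R0=0x06 R1=0xda R2=0xb1 R3=0xda R4=0xe1  N=1 Z=0
after  3: R0=0xb7 R1=0xda R2=0xb1 R3=0xda R4=0xe1  N=1 Z=0
after  4: R0=0xb7 R1=0xda R2=0x30 R3=0xda R4=0xe1  N=0 Z=0
-- IRQ taken; context saved, return-PC = 5 --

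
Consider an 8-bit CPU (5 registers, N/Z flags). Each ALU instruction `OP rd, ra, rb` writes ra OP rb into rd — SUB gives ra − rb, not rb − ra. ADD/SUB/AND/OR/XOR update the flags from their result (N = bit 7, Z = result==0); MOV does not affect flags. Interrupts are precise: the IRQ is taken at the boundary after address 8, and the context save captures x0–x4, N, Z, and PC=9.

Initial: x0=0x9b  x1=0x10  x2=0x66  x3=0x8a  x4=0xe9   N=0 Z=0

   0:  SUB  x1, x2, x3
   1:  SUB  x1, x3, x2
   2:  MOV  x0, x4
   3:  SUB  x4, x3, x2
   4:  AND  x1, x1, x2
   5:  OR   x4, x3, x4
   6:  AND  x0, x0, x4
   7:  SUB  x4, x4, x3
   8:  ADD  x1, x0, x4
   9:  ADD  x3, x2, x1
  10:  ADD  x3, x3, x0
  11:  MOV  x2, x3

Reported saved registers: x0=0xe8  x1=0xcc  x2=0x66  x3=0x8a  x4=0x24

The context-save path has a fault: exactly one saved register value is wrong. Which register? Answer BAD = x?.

after  0: x0=0x9b x1=0xdc x2=0x66 x3=0x8a x4=0xe9  N=1 Z=0
after  1: x0=0x9b x1=0x24 x2=0x66 x3=0x8a x4=0xe9  N=0 Z=0
after  2: x0=0xe9 x1=0x24 x2=0x66 x3=0x8a x4=0xe9  N=0 Z=0
after  3: x0=0xe9 x1=0x24 x2=0x66 x3=0x8a x4=0x24  N=0 Z=0
after  4: x0=0xe9 x1=0x24 x2=0x66 x3=0x8a x4=0x24  N=0 Z=0
after  5: x0=0xe9 x1=0x24 x2=0x66 x3=0x8a x4=0xae  N=1 Z=0
after  6: x0=0xa8 x1=0x24 x2=0x66 x3=0x8a x4=0xae  N=1 Z=0
after  7: x0=0xa8 x1=0x24 x2=0x66 x3=0x8a x4=0x24  N=0 Z=0
after  8: x0=0xa8 x1=0xcc x2=0x66 x3=0x8a x4=0x24  N=1 Z=0
-- IRQ taken; context saved, return-PC = 9 --
mismatch: x0: reported 0xe8 vs actual 0xa8

BAD = x0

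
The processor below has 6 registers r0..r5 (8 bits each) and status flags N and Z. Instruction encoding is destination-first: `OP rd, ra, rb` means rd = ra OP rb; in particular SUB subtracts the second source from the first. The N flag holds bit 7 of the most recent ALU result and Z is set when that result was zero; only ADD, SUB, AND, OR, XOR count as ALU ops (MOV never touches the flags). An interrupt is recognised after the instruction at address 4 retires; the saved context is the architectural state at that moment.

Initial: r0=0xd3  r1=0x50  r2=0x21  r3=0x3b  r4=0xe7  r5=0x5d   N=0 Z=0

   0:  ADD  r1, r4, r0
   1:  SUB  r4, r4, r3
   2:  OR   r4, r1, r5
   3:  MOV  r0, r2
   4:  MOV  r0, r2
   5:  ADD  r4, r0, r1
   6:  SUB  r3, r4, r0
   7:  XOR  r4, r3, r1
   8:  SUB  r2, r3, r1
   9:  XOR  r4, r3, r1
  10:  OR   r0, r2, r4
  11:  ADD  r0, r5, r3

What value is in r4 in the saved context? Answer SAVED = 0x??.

after  0: r0=0xd3 r1=0xba r2=0x21 r3=0x3b r4=0xe7 r5=0x5d  N=1 Z=0
after  1: r0=0xd3 r1=0xba r2=0x21 r3=0x3b r4=0xac r5=0x5d  N=1 Z=0
after  2: r0=0xd3 r1=0xba r2=0x21 r3=0x3b r4=0xff r5=0x5d  N=1 Z=0
after  3: r0=0x21 r1=0xba r2=0x21 r3=0x3b r4=0xff r5=0x5d  N=1 Z=0
after  4: r0=0x21 r1=0xba r2=0x21 r3=0x3b r4=0xff r5=0x5d  N=1 Z=0
-- IRQ taken; context saved, return-PC = 5 --

SAVED = 0xff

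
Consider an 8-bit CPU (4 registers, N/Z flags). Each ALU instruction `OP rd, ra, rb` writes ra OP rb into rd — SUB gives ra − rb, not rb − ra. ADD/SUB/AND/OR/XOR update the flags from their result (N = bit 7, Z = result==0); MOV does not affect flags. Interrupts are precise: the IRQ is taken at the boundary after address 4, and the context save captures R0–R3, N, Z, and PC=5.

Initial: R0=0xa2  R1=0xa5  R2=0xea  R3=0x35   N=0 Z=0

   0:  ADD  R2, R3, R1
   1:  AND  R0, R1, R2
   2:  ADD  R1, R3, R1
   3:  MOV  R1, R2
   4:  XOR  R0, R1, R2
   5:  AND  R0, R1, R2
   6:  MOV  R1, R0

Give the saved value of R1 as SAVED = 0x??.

SAVED = 0xda

after  0: R0=0xa2 R1=0xa5 R2=0xda R3=0x35  N=1 Z=0
after  1: R0=0x80 R1=0xa5 R2=0xda R3=0x35  N=1 Z=0
after  2: R0=0x80 R1=0xda R2=0xda R3=0x35  N=1 Z=0
after  3: R0=0x80 R1=0xda R2=0xda R3=0x35  N=1 Z=0
after  4: R0=0x00 R1=0xda R2=0xda R3=0x35  N=0 Z=1
-- IRQ taken; context saved, return-PC = 5 --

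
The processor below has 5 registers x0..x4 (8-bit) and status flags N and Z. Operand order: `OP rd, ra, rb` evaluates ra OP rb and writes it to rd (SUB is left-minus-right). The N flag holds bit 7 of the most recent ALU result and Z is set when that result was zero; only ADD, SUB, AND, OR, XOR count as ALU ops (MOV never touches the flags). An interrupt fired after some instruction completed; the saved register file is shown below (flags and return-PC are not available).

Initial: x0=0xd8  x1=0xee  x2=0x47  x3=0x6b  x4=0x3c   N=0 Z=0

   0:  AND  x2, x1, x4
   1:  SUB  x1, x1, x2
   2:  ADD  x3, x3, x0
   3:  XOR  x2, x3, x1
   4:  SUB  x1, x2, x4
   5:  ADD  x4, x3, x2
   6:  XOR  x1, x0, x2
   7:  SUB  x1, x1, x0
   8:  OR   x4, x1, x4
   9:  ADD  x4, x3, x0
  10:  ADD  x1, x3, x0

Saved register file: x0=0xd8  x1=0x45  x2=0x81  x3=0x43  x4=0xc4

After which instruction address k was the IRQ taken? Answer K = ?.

after  0: x0=0xd8 x1=0xee x2=0x2c x3=0x6b x4=0x3c  N=0 Z=0
after  1: x0=0xd8 x1=0xc2 x2=0x2c x3=0x6b x4=0x3c  N=1 Z=0
after  2: x0=0xd8 x1=0xc2 x2=0x2c x3=0x43 x4=0x3c  N=0 Z=0
after  3: x0=0xd8 x1=0xc2 x2=0x81 x3=0x43 x4=0x3c  N=1 Z=0
after  4: x0=0xd8 x1=0x45 x2=0x81 x3=0x43 x4=0x3c  N=0 Z=0
after  5: x0=0xd8 x1=0x45 x2=0x81 x3=0x43 x4=0xc4  N=1 Z=0
-- IRQ taken; context saved, return-PC = 6 --

K = 5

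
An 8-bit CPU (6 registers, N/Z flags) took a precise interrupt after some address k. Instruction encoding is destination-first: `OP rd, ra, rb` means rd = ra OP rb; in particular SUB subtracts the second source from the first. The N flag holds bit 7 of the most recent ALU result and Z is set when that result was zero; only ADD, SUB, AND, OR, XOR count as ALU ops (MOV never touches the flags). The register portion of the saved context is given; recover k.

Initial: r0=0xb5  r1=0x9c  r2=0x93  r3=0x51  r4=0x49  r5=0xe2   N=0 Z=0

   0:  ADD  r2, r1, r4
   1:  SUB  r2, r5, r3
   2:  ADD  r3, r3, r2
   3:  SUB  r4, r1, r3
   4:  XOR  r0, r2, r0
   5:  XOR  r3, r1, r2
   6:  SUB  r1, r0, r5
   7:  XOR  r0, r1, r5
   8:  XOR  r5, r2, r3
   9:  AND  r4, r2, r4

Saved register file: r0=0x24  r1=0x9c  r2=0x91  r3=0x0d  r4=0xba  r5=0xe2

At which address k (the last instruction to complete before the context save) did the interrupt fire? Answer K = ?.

K = 5

after  0: r0=0xb5 r1=0x9c r2=0xe5 r3=0x51 r4=0x49 r5=0xe2  N=1 Z=0
after  1: r0=0xb5 r1=0x9c r2=0x91 r3=0x51 r4=0x49 r5=0xe2  N=1 Z=0
after  2: r0=0xb5 r1=0x9c r2=0x91 r3=0xe2 r4=0x49 r5=0xe2  N=1 Z=0
after  3: r0=0xb5 r1=0x9c r2=0x91 r3=0xe2 r4=0xba r5=0xe2  N=1 Z=0
after  4: r0=0x24 r1=0x9c r2=0x91 r3=0xe2 r4=0xba r5=0xe2  N=0 Z=0
after  5: r0=0x24 r1=0x9c r2=0x91 r3=0x0d r4=0xba r5=0xe2  N=0 Z=0
-- IRQ taken; context saved, return-PC = 6 --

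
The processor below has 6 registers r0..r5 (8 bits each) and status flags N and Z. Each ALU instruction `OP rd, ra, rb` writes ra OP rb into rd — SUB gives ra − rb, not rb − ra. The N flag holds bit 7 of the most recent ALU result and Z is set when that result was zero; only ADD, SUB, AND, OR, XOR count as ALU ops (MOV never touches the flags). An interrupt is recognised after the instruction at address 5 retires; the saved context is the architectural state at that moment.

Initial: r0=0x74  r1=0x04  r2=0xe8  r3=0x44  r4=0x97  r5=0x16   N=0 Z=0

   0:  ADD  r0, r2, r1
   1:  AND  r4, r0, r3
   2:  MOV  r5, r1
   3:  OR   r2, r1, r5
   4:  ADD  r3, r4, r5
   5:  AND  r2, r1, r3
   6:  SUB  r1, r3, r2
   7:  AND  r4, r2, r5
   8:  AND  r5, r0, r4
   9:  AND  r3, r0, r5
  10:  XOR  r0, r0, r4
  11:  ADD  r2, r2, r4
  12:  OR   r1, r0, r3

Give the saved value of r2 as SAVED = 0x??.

SAVED = 0x00

after  0: r0=0xec r1=0x04 r2=0xe8 r3=0x44 r4=0x97 r5=0x16  N=1 Z=0
after  1: r0=0xec r1=0x04 r2=0xe8 r3=0x44 r4=0x44 r5=0x16  N=0 Z=0
after  2: r0=0xec r1=0x04 r2=0xe8 r3=0x44 r4=0x44 r5=0x04  N=0 Z=0
after  3: r0=0xec r1=0x04 r2=0x04 r3=0x44 r4=0x44 r5=0x04  N=0 Z=0
after  4: r0=0xec r1=0x04 r2=0x04 r3=0x48 r4=0x44 r5=0x04  N=0 Z=0
after  5: r0=0xec r1=0x04 r2=0x00 r3=0x48 r4=0x44 r5=0x04  N=0 Z=1
-- IRQ taken; context saved, return-PC = 6 --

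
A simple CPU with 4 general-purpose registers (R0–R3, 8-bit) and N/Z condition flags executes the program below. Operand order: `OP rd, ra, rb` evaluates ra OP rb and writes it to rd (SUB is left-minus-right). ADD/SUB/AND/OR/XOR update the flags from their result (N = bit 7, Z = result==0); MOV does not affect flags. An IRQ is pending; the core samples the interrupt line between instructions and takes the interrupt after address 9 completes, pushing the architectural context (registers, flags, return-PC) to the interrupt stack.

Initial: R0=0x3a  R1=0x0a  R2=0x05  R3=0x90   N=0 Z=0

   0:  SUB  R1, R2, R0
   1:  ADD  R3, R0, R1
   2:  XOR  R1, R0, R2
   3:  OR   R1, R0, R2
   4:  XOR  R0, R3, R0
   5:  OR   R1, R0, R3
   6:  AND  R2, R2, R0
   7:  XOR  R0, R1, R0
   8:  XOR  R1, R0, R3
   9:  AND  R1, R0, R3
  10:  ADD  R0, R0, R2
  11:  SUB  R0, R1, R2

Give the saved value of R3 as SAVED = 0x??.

after  0: R0=0x3a R1=0xcb R2=0x05 R3=0x90  N=1 Z=0
after  1: R0=0x3a R1=0xcb R2=0x05 R3=0x05  N=0 Z=0
after  2: R0=0x3a R1=0x3f R2=0x05 R3=0x05  N=0 Z=0
after  3: R0=0x3a R1=0x3f R2=0x05 R3=0x05  N=0 Z=0
after  4: R0=0x3f R1=0x3f R2=0x05 R3=0x05  N=0 Z=0
after  5: R0=0x3f R1=0x3f R2=0x05 R3=0x05  N=0 Z=0
after  6: R0=0x3f R1=0x3f R2=0x05 R3=0x05  N=0 Z=0
after  7: R0=0x00 R1=0x3f R2=0x05 R3=0x05  N=0 Z=1
after  8: R0=0x00 R1=0x05 R2=0x05 R3=0x05  N=0 Z=0
after  9: R0=0x00 R1=0x00 R2=0x05 R3=0x05  N=0 Z=1
-- IRQ taken; context saved, return-PC = 10 --

SAVED = 0x05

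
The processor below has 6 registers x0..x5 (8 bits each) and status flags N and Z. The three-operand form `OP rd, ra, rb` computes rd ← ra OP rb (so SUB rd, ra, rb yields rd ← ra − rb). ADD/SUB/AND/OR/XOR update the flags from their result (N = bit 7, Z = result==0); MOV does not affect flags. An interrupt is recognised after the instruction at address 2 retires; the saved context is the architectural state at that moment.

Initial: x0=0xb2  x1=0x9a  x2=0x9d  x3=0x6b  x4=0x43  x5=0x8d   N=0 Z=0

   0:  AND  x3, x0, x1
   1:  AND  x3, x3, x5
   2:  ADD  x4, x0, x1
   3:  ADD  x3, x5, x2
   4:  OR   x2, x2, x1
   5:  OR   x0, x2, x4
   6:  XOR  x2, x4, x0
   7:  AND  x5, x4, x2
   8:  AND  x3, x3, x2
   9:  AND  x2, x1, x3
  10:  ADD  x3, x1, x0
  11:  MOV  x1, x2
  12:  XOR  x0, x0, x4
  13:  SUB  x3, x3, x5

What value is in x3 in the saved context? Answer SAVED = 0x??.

SAVED = 0x80

after  0: x0=0xb2 x1=0x9a x2=0x9d x3=0x92 x4=0x43 x5=0x8d  N=1 Z=0
after  1: x0=0xb2 x1=0x9a x2=0x9d x3=0x80 x4=0x43 x5=0x8d  N=1 Z=0
after  2: x0=0xb2 x1=0x9a x2=0x9d x3=0x80 x4=0x4c x5=0x8d  N=0 Z=0
-- IRQ taken; context saved, return-PC = 3 --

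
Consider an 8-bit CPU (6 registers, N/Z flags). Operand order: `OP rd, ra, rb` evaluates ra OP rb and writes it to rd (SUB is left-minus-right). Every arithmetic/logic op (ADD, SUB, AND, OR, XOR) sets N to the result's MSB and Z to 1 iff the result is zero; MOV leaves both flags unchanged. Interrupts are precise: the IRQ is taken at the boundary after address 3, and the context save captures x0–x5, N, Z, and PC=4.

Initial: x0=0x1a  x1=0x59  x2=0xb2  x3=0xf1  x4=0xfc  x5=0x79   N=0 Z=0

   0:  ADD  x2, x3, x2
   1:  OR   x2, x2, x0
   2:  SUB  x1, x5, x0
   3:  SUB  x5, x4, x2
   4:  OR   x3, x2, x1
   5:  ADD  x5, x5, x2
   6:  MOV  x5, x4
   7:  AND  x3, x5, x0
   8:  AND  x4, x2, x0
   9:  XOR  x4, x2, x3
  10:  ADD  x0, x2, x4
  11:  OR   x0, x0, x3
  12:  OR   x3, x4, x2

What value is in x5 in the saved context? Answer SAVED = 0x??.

after  0: x0=0x1a x1=0x59 x2=0xa3 x3=0xf1 x4=0xfc x5=0x79  N=1 Z=0
after  1: x0=0x1a x1=0x59 x2=0xbb x3=0xf1 x4=0xfc x5=0x79  N=1 Z=0
after  2: x0=0x1a x1=0x5f x2=0xbb x3=0xf1 x4=0xfc x5=0x79  N=0 Z=0
after  3: x0=0x1a x1=0x5f x2=0xbb x3=0xf1 x4=0xfc x5=0x41  N=0 Z=0
-- IRQ taken; context saved, return-PC = 4 --

SAVED = 0x41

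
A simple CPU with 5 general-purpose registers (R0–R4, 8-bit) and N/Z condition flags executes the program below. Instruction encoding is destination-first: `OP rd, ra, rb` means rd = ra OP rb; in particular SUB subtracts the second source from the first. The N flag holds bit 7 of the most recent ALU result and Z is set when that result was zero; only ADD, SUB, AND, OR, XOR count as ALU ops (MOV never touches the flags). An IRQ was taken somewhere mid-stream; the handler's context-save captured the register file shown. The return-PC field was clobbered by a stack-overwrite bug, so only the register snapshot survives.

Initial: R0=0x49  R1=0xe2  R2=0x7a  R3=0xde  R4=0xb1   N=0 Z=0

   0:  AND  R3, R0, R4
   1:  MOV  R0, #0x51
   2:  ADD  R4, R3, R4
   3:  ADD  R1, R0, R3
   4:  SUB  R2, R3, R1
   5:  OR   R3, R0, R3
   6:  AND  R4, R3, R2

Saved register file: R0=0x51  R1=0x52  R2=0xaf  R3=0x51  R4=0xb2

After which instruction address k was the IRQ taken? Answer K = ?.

after  0: R0=0x49 R1=0xe2 R2=0x7a R3=0x01 R4=0xb1  N=0 Z=0
after  1: R0=0x51 R1=0xe2 R2=0x7a R3=0x01 R4=0xb1  N=0 Z=0
after  2: R0=0x51 R1=0xe2 R2=0x7a R3=0x01 R4=0xb2  N=1 Z=0
after  3: R0=0x51 R1=0x52 R2=0x7a R3=0x01 R4=0xb2  N=0 Z=0
after  4: R0=0x51 R1=0x52 R2=0xaf R3=0x01 R4=0xb2  N=1 Z=0
after  5: R0=0x51 R1=0x52 R2=0xaf R3=0x51 R4=0xb2  N=0 Z=0
-- IRQ taken; context saved, return-PC = 6 --

K = 5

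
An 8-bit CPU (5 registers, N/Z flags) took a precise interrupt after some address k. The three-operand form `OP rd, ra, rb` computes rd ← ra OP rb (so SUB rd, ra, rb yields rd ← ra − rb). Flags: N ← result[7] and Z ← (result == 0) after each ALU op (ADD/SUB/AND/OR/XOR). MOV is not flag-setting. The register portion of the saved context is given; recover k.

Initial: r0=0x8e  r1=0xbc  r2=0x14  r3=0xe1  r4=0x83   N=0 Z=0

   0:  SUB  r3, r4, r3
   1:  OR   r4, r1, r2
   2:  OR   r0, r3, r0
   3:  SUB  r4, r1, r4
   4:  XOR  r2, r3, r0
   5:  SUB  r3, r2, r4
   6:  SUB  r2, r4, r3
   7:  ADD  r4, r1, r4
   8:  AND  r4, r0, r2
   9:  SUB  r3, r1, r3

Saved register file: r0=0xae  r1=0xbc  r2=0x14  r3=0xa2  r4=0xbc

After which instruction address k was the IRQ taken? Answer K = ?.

K = 2

after  0: r0=0x8e r1=0xbc r2=0x14 r3=0xa2 r4=0x83  N=1 Z=0
after  1: r0=0x8e r1=0xbc r2=0x14 r3=0xa2 r4=0xbc  N=1 Z=0
after  2: r0=0xae r1=0xbc r2=0x14 r3=0xa2 r4=0xbc  N=1 Z=0
-- IRQ taken; context saved, return-PC = 3 --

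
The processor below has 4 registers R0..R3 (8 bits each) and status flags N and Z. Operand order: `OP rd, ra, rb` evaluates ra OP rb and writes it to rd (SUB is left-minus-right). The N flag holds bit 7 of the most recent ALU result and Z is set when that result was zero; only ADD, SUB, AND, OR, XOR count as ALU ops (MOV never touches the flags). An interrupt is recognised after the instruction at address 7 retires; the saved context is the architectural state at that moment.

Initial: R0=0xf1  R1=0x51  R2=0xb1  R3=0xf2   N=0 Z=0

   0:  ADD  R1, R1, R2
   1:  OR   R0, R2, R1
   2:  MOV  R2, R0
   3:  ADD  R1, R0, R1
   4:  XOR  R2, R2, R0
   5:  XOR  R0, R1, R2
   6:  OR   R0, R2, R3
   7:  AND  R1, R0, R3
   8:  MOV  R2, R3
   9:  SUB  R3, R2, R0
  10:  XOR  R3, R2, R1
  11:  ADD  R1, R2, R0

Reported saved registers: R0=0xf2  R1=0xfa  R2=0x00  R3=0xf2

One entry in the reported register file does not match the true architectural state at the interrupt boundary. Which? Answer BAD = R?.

BAD = R1

after  0: R0=0xf1 R1=0x02 R2=0xb1 R3=0xf2  N=0 Z=0
after  1: R0=0xb3 R1=0x02 R2=0xb1 R3=0xf2  N=1 Z=0
after  2: R0=0xb3 R1=0x02 R2=0xb3 R3=0xf2  N=1 Z=0
after  3: R0=0xb3 R1=0xb5 R2=0xb3 R3=0xf2  N=1 Z=0
after  4: R0=0xb3 R1=0xb5 R2=0x00 R3=0xf2  N=0 Z=1
after  5: R0=0xb5 R1=0xb5 R2=0x00 R3=0xf2  N=1 Z=0
after  6: R0=0xf2 R1=0xb5 R2=0x00 R3=0xf2  N=1 Z=0
after  7: R0=0xf2 R1=0xf2 R2=0x00 R3=0xf2  N=1 Z=0
-- IRQ taken; context saved, return-PC = 8 --
mismatch: R1: reported 0xfa vs actual 0xf2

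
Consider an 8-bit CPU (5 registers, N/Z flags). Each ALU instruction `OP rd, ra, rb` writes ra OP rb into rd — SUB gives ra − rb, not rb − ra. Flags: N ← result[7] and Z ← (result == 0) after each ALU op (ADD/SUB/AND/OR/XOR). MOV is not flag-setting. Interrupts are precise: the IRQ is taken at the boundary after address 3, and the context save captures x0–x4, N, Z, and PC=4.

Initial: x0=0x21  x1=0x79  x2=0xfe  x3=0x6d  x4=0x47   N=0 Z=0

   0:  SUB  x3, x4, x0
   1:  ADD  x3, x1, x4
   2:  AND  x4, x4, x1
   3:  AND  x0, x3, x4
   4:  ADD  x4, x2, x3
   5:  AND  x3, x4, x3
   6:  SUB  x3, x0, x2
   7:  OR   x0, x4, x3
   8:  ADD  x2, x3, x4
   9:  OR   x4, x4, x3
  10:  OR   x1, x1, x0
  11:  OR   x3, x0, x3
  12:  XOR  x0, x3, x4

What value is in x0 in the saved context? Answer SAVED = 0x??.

SAVED = 0x40

after  0: x0=0x21 x1=0x79 x2=0xfe x3=0x26 x4=0x47  N=0 Z=0
after  1: x0=0x21 x1=0x79 x2=0xfe x3=0xc0 x4=0x47  N=1 Z=0
after  2: x0=0x21 x1=0x79 x2=0xfe x3=0xc0 x4=0x41  N=0 Z=0
after  3: x0=0x40 x1=0x79 x2=0xfe x3=0xc0 x4=0x41  N=0 Z=0
-- IRQ taken; context saved, return-PC = 4 --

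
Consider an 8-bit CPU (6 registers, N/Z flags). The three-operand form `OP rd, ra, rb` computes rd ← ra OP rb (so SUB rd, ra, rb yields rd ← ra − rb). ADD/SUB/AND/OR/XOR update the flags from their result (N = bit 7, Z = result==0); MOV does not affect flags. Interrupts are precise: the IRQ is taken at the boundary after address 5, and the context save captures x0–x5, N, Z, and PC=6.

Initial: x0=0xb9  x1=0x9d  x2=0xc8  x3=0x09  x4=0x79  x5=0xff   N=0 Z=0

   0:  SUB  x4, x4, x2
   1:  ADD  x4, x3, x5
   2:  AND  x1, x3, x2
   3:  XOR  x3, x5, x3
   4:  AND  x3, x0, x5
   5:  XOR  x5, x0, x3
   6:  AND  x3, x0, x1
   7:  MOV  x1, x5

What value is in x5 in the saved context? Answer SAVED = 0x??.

SAVED = 0x00

after  0: x0=0xb9 x1=0x9d x2=0xc8 x3=0x09 x4=0xb1 x5=0xff  N=1 Z=0
after  1: x0=0xb9 x1=0x9d x2=0xc8 x3=0x09 x4=0x08 x5=0xff  N=0 Z=0
after  2: x0=0xb9 x1=0x08 x2=0xc8 x3=0x09 x4=0x08 x5=0xff  N=0 Z=0
after  3: x0=0xb9 x1=0x08 x2=0xc8 x3=0xf6 x4=0x08 x5=0xff  N=1 Z=0
after  4: x0=0xb9 x1=0x08 x2=0xc8 x3=0xb9 x4=0x08 x5=0xff  N=1 Z=0
after  5: x0=0xb9 x1=0x08 x2=0xc8 x3=0xb9 x4=0x08 x5=0x00  N=0 Z=1
-- IRQ taken; context saved, return-PC = 6 --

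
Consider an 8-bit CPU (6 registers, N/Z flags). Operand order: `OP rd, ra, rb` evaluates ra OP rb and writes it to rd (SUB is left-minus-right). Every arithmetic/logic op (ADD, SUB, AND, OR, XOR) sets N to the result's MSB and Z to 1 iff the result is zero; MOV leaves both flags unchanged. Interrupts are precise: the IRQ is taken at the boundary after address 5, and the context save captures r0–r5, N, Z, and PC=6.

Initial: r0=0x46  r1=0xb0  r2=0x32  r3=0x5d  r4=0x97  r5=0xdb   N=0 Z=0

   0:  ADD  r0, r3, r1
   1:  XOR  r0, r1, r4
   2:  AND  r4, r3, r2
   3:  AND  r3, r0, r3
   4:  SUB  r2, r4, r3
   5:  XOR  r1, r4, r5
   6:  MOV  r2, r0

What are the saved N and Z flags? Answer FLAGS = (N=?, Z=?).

after  0: r0=0x0d r1=0xb0 r2=0x32 r3=0x5d r4=0x97 r5=0xdb  N=0 Z=0
after  1: r0=0x27 r1=0xb0 r2=0x32 r3=0x5d r4=0x97 r5=0xdb  N=0 Z=0
after  2: r0=0x27 r1=0xb0 r2=0x32 r3=0x5d r4=0x10 r5=0xdb  N=0 Z=0
after  3: r0=0x27 r1=0xb0 r2=0x32 r3=0x05 r4=0x10 r5=0xdb  N=0 Z=0
after  4: r0=0x27 r1=0xb0 r2=0x0b r3=0x05 r4=0x10 r5=0xdb  N=0 Z=0
after  5: r0=0x27 r1=0xcb r2=0x0b r3=0x05 r4=0x10 r5=0xdb  N=1 Z=0
-- IRQ taken; context saved, return-PC = 6 --

FLAGS = (N=1, Z=0)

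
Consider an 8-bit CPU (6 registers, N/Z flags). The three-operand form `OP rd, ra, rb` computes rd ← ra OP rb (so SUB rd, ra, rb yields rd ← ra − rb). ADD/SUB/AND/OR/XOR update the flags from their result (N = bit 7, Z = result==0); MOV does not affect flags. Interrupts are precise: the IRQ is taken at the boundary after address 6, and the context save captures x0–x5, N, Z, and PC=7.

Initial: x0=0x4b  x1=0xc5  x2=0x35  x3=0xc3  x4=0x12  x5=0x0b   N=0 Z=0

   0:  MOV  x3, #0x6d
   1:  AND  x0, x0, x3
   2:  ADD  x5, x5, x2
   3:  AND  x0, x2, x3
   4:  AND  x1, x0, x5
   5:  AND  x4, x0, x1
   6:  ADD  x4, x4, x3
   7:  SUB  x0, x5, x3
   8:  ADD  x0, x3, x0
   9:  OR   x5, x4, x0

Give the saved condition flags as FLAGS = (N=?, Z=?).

after  0: x0=0x4b x1=0xc5 x2=0x35 x3=0x6d x4=0x12 x5=0x0b  N=0 Z=0
after  1: x0=0x49 x1=0xc5 x2=0x35 x3=0x6d x4=0x12 x5=0x0b  N=0 Z=0
after  2: x0=0x49 x1=0xc5 x2=0x35 x3=0x6d x4=0x12 x5=0x40  N=0 Z=0
after  3: x0=0x25 x1=0xc5 x2=0x35 x3=0x6d x4=0x12 x5=0x40  N=0 Z=0
after  4: x0=0x25 x1=0x00 x2=0x35 x3=0x6d x4=0x12 x5=0x40  N=0 Z=1
after  5: x0=0x25 x1=0x00 x2=0x35 x3=0x6d x4=0x00 x5=0x40  N=0 Z=1
after  6: x0=0x25 x1=0x00 x2=0x35 x3=0x6d x4=0x6d x5=0x40  N=0 Z=0
-- IRQ taken; context saved, return-PC = 7 --

FLAGS = (N=0, Z=0)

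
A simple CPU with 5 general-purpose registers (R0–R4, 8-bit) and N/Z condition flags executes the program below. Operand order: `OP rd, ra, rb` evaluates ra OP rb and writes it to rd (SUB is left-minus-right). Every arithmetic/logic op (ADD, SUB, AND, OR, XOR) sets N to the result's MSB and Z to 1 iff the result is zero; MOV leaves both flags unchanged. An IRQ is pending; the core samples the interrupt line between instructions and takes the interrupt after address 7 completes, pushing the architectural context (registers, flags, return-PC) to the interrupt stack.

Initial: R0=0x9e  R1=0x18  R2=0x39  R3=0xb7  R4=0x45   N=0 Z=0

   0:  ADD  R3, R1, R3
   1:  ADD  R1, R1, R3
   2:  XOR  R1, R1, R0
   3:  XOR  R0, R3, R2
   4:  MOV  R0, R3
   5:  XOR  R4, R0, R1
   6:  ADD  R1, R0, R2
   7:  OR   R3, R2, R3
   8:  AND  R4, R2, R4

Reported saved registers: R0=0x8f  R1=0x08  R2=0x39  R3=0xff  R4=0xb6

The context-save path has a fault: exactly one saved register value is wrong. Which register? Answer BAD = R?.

after  0: R0=0x9e R1=0x18 R2=0x39 R3=0xcf R4=0x45  N=1 Z=0
after  1: R0=0x9e R1=0xe7 R2=0x39 R3=0xcf R4=0x45  N=1 Z=0
after  2: R0=0x9e R1=0x79 R2=0x39 R3=0xcf R4=0x45  N=0 Z=0
after  3: R0=0xf6 R1=0x79 R2=0x39 R3=0xcf R4=0x45  N=1 Z=0
after  4: R0=0xcf R1=0x79 R2=0x39 R3=0xcf R4=0x45  N=1 Z=0
after  5: R0=0xcf R1=0x79 R2=0x39 R3=0xcf R4=0xb6  N=1 Z=0
after  6: R0=0xcf R1=0x08 R2=0x39 R3=0xcf R4=0xb6  N=0 Z=0
after  7: R0=0xcf R1=0x08 R2=0x39 R3=0xff R4=0xb6  N=1 Z=0
-- IRQ taken; context saved, return-PC = 8 --
mismatch: R0: reported 0x8f vs actual 0xcf

BAD = R0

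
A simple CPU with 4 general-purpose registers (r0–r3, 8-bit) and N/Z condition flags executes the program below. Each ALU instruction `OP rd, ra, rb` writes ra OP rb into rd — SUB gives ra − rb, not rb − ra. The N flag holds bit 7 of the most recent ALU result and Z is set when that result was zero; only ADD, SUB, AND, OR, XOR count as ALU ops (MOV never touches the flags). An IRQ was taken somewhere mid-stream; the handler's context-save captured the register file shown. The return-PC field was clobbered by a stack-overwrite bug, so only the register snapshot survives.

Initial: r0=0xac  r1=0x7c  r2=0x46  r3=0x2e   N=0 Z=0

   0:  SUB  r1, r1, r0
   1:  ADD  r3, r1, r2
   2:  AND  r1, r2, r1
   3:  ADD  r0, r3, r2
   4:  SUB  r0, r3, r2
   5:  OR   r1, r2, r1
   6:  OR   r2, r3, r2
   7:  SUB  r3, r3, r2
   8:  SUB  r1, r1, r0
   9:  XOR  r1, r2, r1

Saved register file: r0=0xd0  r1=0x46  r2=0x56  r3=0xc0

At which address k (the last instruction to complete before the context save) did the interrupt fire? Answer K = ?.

K = 7

after  0: r0=0xac r1=0xd0 r2=0x46 r3=0x2e  N=1 Z=0
after  1: r0=0xac r1=0xd0 r2=0x46 r3=0x16  N=0 Z=0
after  2: r0=0xac r1=0x40 r2=0x46 r3=0x16  N=0 Z=0
after  3: r0=0x5c r1=0x40 r2=0x46 r3=0x16  N=0 Z=0
after  4: r0=0xd0 r1=0x40 r2=0x46 r3=0x16  N=1 Z=0
after  5: r0=0xd0 r1=0x46 r2=0x46 r3=0x16  N=0 Z=0
after  6: r0=0xd0 r1=0x46 r2=0x56 r3=0x16  N=0 Z=0
after  7: r0=0xd0 r1=0x46 r2=0x56 r3=0xc0  N=1 Z=0
-- IRQ taken; context saved, return-PC = 8 --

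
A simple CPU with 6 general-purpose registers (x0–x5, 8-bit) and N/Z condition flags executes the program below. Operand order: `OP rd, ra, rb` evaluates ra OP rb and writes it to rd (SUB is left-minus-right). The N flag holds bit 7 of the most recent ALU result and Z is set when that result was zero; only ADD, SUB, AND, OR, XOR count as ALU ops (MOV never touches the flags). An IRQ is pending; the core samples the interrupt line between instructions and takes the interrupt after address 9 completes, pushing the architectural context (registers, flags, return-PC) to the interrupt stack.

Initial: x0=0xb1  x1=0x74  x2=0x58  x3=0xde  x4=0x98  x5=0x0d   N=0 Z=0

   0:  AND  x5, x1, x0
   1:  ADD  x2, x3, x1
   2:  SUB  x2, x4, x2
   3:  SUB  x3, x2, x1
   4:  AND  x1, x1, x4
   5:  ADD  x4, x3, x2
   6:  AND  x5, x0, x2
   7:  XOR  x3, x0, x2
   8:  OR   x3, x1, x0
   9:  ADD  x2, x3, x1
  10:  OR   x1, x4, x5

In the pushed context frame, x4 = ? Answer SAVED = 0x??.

after  0: x0=0xb1 x1=0x74 x2=0x58 x3=0xde x4=0x98 x5=0x30  N=0 Z=0
after  1: x0=0xb1 x1=0x74 x2=0x52 x3=0xde x4=0x98 x5=0x30  N=0 Z=0
after  2: x0=0xb1 x1=0x74 x2=0x46 x3=0xde x4=0x98 x5=0x30  N=0 Z=0
after  3: x0=0xb1 x1=0x74 x2=0x46 x3=0xd2 x4=0x98 x5=0x30  N=1 Z=0
after  4: x0=0xb1 x1=0x10 x2=0x46 x3=0xd2 x4=0x98 x5=0x30  N=0 Z=0
after  5: x0=0xb1 x1=0x10 x2=0x46 x3=0xd2 x4=0x18 x5=0x30  N=0 Z=0
after  6: x0=0xb1 x1=0x10 x2=0x46 x3=0xd2 x4=0x18 x5=0x00  N=0 Z=1
after  7: x0=0xb1 x1=0x10 x2=0x46 x3=0xf7 x4=0x18 x5=0x00  N=1 Z=0
after  8: x0=0xb1 x1=0x10 x2=0x46 x3=0xb1 x4=0x18 x5=0x00  N=1 Z=0
after  9: x0=0xb1 x1=0x10 x2=0xc1 x3=0xb1 x4=0x18 x5=0x00  N=1 Z=0
-- IRQ taken; context saved, return-PC = 10 --

SAVED = 0x18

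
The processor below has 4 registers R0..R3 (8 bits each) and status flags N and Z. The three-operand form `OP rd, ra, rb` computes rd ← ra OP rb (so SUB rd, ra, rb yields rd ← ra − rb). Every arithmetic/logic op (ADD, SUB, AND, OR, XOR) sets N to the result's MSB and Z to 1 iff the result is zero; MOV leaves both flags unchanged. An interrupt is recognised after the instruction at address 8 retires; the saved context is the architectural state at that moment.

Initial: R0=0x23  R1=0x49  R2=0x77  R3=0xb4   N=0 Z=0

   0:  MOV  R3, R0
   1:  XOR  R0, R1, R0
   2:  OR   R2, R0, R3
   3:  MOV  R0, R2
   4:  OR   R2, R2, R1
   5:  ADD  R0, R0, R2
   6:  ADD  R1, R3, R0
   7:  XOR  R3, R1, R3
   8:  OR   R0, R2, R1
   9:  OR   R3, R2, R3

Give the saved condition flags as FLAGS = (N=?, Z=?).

after  0: R0=0x23 R1=0x49 R2=0x77 R3=0x23  N=0 Z=0
after  1: R0=0x6a R1=0x49 R2=0x77 R3=0x23  N=0 Z=0
after  2: R0=0x6a R1=0x49 R2=0x6b R3=0x23  N=0 Z=0
after  3: R0=0x6b R1=0x49 R2=0x6b R3=0x23  N=0 Z=0
after  4: R0=0x6b R1=0x49 R2=0x6b R3=0x23  N=0 Z=0
after  5: R0=0xd6 R1=0x49 R2=0x6b R3=0x23  N=1 Z=0
after  6: R0=0xd6 R1=0xf9 R2=0x6b R3=0x23  N=1 Z=0
after  7: R0=0xd6 R1=0xf9 R2=0x6b R3=0xda  N=1 Z=0
after  8: R0=0xfb R1=0xf9 R2=0x6b R3=0xda  N=1 Z=0
-- IRQ taken; context saved, return-PC = 9 --

FLAGS = (N=1, Z=0)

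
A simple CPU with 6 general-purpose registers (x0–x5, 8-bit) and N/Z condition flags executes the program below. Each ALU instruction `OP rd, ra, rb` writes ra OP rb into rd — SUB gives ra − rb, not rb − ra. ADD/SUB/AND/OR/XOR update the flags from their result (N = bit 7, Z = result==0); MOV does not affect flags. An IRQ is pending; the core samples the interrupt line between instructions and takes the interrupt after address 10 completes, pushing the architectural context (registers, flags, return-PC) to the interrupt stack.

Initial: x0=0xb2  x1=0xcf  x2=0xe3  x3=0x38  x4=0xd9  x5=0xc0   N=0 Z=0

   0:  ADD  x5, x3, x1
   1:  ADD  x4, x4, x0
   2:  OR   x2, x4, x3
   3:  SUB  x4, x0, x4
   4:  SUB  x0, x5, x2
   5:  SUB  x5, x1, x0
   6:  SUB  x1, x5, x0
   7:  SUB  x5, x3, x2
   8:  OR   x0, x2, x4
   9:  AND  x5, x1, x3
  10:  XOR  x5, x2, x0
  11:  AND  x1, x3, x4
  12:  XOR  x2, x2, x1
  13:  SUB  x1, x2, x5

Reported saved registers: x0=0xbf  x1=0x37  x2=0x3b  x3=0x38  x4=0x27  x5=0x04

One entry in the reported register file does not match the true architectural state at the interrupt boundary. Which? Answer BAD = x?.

BAD = x2

after  0: x0=0xb2 x1=0xcf x2=0xe3 x3=0x38 x4=0xd9 x5=0x07  N=0 Z=0
after  1: x0=0xb2 x1=0xcf x2=0xe3 x3=0x38 x4=0x8b x5=0x07  N=1 Z=0
after  2: x0=0xb2 x1=0xcf x2=0xbb x3=0x38 x4=0x8b x5=0x07  N=1 Z=0
after  3: x0=0xb2 x1=0xcf x2=0xbb x3=0x38 x4=0x27 x5=0x07  N=0 Z=0
after  4: x0=0x4c x1=0xcf x2=0xbb x3=0x38 x4=0x27 x5=0x07  N=0 Z=0
after  5: x0=0x4c x1=0xcf x2=0xbb x3=0x38 x4=0x27 x5=0x83  N=1 Z=0
after  6: x0=0x4c x1=0x37 x2=0xbb x3=0x38 x4=0x27 x5=0x83  N=0 Z=0
after  7: x0=0x4c x1=0x37 x2=0xbb x3=0x38 x4=0x27 x5=0x7d  N=0 Z=0
after  8: x0=0xbf x1=0x37 x2=0xbb x3=0x38 x4=0x27 x5=0x7d  N=1 Z=0
after  9: x0=0xbf x1=0x37 x2=0xbb x3=0x38 x4=0x27 x5=0x30  N=0 Z=0
after 10: x0=0xbf x1=0x37 x2=0xbb x3=0x38 x4=0x27 x5=0x04  N=0 Z=0
-- IRQ taken; context saved, return-PC = 11 --
mismatch: x2: reported 0x3b vs actual 0xbb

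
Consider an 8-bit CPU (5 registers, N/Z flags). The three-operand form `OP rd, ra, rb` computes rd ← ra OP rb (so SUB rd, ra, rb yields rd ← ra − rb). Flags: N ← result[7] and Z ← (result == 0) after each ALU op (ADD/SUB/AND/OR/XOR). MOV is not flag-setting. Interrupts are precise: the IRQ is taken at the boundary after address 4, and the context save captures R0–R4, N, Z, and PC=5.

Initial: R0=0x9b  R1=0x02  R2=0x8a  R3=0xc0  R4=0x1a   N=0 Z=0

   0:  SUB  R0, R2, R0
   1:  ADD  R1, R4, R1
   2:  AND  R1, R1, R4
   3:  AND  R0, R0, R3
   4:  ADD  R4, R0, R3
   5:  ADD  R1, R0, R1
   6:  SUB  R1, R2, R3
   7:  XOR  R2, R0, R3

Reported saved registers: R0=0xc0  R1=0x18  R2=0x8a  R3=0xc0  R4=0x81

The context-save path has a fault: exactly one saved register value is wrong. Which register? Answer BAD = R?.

after  0: R0=0xef R1=0x02 R2=0x8a R3=0xc0 R4=0x1a  N=1 Z=0
after  1: R0=0xef R1=0x1c R2=0x8a R3=0xc0 R4=0x1a  N=0 Z=0
after  2: R0=0xef R1=0x18 R2=0x8a R3=0xc0 R4=0x1a  N=0 Z=0
after  3: R0=0xc0 R1=0x18 R2=0x8a R3=0xc0 R4=0x1a  N=1 Z=0
after  4: R0=0xc0 R1=0x18 R2=0x8a R3=0xc0 R4=0x80  N=1 Z=0
-- IRQ taken; context saved, return-PC = 5 --
mismatch: R4: reported 0x81 vs actual 0x80

BAD = R4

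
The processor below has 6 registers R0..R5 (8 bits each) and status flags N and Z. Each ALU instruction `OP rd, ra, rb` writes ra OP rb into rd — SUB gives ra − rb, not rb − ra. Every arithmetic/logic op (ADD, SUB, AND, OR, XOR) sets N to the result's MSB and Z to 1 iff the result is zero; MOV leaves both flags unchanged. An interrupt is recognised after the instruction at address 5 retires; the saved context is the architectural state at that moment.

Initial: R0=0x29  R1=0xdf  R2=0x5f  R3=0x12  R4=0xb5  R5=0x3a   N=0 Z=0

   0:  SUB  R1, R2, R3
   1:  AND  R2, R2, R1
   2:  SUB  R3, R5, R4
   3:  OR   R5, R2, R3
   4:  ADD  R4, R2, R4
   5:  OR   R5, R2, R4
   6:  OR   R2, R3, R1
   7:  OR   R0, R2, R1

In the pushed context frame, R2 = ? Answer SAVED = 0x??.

SAVED = 0x4d

after  0: R0=0x29 R1=0x4d R2=0x5f R3=0x12 R4=0xb5 R5=0x3a  N=0 Z=0
after  1: R0=0x29 R1=0x4d R2=0x4d R3=0x12 R4=0xb5 R5=0x3a  N=0 Z=0
after  2: R0=0x29 R1=0x4d R2=0x4d R3=0x85 R4=0xb5 R5=0x3a  N=1 Z=0
after  3: R0=0x29 R1=0x4d R2=0x4d R3=0x85 R4=0xb5 R5=0xcd  N=1 Z=0
after  4: R0=0x29 R1=0x4d R2=0x4d R3=0x85 R4=0x02 R5=0xcd  N=0 Z=0
after  5: R0=0x29 R1=0x4d R2=0x4d R3=0x85 R4=0x02 R5=0x4f  N=0 Z=0
-- IRQ taken; context saved, return-PC = 6 --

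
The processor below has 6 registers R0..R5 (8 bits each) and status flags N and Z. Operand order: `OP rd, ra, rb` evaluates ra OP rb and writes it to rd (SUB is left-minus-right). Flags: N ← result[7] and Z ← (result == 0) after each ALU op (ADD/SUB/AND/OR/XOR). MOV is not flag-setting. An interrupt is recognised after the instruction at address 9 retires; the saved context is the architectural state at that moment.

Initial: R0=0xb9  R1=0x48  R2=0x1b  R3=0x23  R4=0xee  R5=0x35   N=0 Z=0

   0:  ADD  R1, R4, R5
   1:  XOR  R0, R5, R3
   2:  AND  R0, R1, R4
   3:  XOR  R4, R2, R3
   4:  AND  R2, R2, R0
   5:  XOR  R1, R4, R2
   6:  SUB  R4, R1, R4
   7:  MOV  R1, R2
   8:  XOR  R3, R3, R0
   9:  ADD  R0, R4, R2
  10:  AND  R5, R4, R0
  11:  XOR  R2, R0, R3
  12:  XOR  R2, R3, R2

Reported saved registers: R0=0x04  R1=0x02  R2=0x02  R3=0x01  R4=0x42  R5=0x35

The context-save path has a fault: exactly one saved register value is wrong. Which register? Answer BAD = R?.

after  0: R0=0xb9 R1=0x23 R2=0x1b R3=0x23 R4=0xee R5=0x35  N=0 Z=0
after  1: R0=0x16 R1=0x23 R2=0x1b R3=0x23 R4=0xee R5=0x35  N=0 Z=0
after  2: R0=0x22 R1=0x23 R2=0x1b R3=0x23 R4=0xee R5=0x35  N=0 Z=0
after  3: R0=0x22 R1=0x23 R2=0x1b R3=0x23 R4=0x38 R5=0x35  N=0 Z=0
after  4: R0=0x22 R1=0x23 R2=0x02 R3=0x23 R4=0x38 R5=0x35  N=0 Z=0
after  5: R0=0x22 R1=0x3a R2=0x02 R3=0x23 R4=0x38 R5=0x35  N=0 Z=0
after  6: R0=0x22 R1=0x3a R2=0x02 R3=0x23 R4=0x02 R5=0x35  N=0 Z=0
after  7: R0=0x22 R1=0x02 R2=0x02 R3=0x23 R4=0x02 R5=0x35  N=0 Z=0
after  8: R0=0x22 R1=0x02 R2=0x02 R3=0x01 R4=0x02 R5=0x35  N=0 Z=0
after  9: R0=0x04 R1=0x02 R2=0x02 R3=0x01 R4=0x02 R5=0x35  N=0 Z=0
-- IRQ taken; context saved, return-PC = 10 --
mismatch: R4: reported 0x42 vs actual 0x02

BAD = R4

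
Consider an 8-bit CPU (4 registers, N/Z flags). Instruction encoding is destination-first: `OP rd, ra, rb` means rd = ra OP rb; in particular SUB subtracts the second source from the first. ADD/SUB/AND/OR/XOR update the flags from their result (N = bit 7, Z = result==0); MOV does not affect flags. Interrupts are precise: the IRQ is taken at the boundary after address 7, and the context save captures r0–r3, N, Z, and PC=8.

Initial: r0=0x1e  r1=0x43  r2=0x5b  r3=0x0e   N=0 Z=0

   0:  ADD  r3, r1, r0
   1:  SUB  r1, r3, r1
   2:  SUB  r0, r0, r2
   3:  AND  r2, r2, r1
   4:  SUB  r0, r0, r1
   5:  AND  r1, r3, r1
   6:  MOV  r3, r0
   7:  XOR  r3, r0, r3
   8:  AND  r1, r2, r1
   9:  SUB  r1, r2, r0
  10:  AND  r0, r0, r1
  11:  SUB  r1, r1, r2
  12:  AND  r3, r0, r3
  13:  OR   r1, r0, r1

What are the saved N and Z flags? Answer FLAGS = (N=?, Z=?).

after  0: r0=0x1e r1=0x43 r2=0x5b r3=0x61  N=0 Z=0
after  1: r0=0x1e r1=0x1e r2=0x5b r3=0x61  N=0 Z=0
after  2: r0=0xc3 r1=0x1e r2=0x5b r3=0x61  N=1 Z=0
after  3: r0=0xc3 r1=0x1e r2=0x1a r3=0x61  N=0 Z=0
after  4: r0=0xa5 r1=0x1e r2=0x1a r3=0x61  N=1 Z=0
after  5: r0=0xa5 r1=0x00 r2=0x1a r3=0x61  N=0 Z=1
after  6: r0=0xa5 r1=0x00 r2=0x1a r3=0xa5  N=0 Z=1
after  7: r0=0xa5 r1=0x00 r2=0x1a r3=0x00  N=0 Z=1
-- IRQ taken; context saved, return-PC = 8 --

FLAGS = (N=0, Z=1)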